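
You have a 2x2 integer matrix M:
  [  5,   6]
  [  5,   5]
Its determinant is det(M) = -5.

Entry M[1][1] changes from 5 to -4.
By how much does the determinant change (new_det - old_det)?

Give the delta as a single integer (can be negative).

Cofactor C_11 = 5
Entry delta = -4 - 5 = -9
Det delta = entry_delta * cofactor = -9 * 5 = -45

Answer: -45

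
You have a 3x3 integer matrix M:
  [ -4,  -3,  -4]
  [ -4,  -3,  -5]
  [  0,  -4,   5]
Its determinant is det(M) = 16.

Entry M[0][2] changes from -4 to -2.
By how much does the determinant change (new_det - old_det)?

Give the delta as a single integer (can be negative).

Answer: 32

Derivation:
Cofactor C_02 = 16
Entry delta = -2 - -4 = 2
Det delta = entry_delta * cofactor = 2 * 16 = 32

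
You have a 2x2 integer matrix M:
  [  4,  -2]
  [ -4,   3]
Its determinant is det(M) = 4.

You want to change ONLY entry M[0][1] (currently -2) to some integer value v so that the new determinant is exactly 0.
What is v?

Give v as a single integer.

Answer: -3

Derivation:
det is linear in entry M[0][1]: det = old_det + (v - -2) * C_01
Cofactor C_01 = 4
Want det = 0: 4 + (v - -2) * 4 = 0
  (v - -2) = -4 / 4 = -1
  v = -2 + (-1) = -3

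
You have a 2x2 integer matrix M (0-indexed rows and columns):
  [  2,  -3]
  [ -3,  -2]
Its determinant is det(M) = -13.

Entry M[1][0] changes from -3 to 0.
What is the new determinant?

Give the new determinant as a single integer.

Answer: -4

Derivation:
det is linear in row 1: changing M[1][0] by delta changes det by delta * cofactor(1,0).
Cofactor C_10 = (-1)^(1+0) * minor(1,0) = 3
Entry delta = 0 - -3 = 3
Det delta = 3 * 3 = 9
New det = -13 + 9 = -4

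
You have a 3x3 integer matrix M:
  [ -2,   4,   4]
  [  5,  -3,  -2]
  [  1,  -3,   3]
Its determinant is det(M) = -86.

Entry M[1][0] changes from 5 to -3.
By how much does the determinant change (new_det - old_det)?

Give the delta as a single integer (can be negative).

Cofactor C_10 = -24
Entry delta = -3 - 5 = -8
Det delta = entry_delta * cofactor = -8 * -24 = 192

Answer: 192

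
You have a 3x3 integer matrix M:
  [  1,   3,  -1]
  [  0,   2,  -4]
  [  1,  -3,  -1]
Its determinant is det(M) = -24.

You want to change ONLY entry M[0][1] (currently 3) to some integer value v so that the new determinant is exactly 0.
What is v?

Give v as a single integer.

det is linear in entry M[0][1]: det = old_det + (v - 3) * C_01
Cofactor C_01 = -4
Want det = 0: -24 + (v - 3) * -4 = 0
  (v - 3) = 24 / -4 = -6
  v = 3 + (-6) = -3

Answer: -3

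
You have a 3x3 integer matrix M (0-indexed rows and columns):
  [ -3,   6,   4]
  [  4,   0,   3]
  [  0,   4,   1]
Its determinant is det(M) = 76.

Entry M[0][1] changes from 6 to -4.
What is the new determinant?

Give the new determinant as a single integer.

Answer: 116

Derivation:
det is linear in row 0: changing M[0][1] by delta changes det by delta * cofactor(0,1).
Cofactor C_01 = (-1)^(0+1) * minor(0,1) = -4
Entry delta = -4 - 6 = -10
Det delta = -10 * -4 = 40
New det = 76 + 40 = 116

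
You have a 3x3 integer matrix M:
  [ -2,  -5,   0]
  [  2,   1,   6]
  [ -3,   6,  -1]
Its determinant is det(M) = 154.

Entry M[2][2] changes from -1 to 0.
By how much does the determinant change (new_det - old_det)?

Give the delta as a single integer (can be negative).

Answer: 8

Derivation:
Cofactor C_22 = 8
Entry delta = 0 - -1 = 1
Det delta = entry_delta * cofactor = 1 * 8 = 8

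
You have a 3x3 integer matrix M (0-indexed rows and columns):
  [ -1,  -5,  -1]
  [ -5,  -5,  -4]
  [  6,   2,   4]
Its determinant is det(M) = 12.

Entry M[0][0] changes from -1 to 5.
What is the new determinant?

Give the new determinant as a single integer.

det is linear in row 0: changing M[0][0] by delta changes det by delta * cofactor(0,0).
Cofactor C_00 = (-1)^(0+0) * minor(0,0) = -12
Entry delta = 5 - -1 = 6
Det delta = 6 * -12 = -72
New det = 12 + -72 = -60

Answer: -60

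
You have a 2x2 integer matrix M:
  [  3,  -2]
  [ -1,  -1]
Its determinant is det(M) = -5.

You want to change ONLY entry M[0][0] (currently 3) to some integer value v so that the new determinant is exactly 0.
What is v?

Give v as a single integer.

det is linear in entry M[0][0]: det = old_det + (v - 3) * C_00
Cofactor C_00 = -1
Want det = 0: -5 + (v - 3) * -1 = 0
  (v - 3) = 5 / -1 = -5
  v = 3 + (-5) = -2

Answer: -2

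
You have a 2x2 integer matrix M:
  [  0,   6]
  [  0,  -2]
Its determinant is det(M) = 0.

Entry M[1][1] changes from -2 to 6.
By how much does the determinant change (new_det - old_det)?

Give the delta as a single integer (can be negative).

Cofactor C_11 = 0
Entry delta = 6 - -2 = 8
Det delta = entry_delta * cofactor = 8 * 0 = 0

Answer: 0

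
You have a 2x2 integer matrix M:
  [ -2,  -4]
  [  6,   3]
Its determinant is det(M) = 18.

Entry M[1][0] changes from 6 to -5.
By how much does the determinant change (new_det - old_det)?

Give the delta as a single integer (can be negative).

Answer: -44

Derivation:
Cofactor C_10 = 4
Entry delta = -5 - 6 = -11
Det delta = entry_delta * cofactor = -11 * 4 = -44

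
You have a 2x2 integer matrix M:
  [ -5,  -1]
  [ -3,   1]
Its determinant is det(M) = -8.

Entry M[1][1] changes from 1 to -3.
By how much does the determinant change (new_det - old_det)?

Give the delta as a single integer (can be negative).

Cofactor C_11 = -5
Entry delta = -3 - 1 = -4
Det delta = entry_delta * cofactor = -4 * -5 = 20

Answer: 20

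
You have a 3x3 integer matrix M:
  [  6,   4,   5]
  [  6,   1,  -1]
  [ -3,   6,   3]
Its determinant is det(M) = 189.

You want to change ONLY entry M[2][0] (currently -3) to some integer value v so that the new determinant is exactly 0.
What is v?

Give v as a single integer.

det is linear in entry M[2][0]: det = old_det + (v - -3) * C_20
Cofactor C_20 = -9
Want det = 0: 189 + (v - -3) * -9 = 0
  (v - -3) = -189 / -9 = 21
  v = -3 + (21) = 18

Answer: 18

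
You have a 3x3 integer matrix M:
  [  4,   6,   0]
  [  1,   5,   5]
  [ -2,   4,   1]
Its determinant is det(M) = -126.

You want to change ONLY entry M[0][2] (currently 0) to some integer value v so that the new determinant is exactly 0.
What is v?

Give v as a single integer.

det is linear in entry M[0][2]: det = old_det + (v - 0) * C_02
Cofactor C_02 = 14
Want det = 0: -126 + (v - 0) * 14 = 0
  (v - 0) = 126 / 14 = 9
  v = 0 + (9) = 9

Answer: 9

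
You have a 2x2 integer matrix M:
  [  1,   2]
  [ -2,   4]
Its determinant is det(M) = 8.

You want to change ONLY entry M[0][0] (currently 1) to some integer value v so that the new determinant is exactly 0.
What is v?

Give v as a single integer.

Answer: -1

Derivation:
det is linear in entry M[0][0]: det = old_det + (v - 1) * C_00
Cofactor C_00 = 4
Want det = 0: 8 + (v - 1) * 4 = 0
  (v - 1) = -8 / 4 = -2
  v = 1 + (-2) = -1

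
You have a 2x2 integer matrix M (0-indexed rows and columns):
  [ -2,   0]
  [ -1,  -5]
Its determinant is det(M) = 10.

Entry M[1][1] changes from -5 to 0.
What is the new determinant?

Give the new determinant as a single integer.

det is linear in row 1: changing M[1][1] by delta changes det by delta * cofactor(1,1).
Cofactor C_11 = (-1)^(1+1) * minor(1,1) = -2
Entry delta = 0 - -5 = 5
Det delta = 5 * -2 = -10
New det = 10 + -10 = 0

Answer: 0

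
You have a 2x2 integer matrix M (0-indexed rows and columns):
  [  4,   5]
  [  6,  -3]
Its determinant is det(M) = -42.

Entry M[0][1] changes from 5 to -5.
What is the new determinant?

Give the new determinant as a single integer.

Answer: 18

Derivation:
det is linear in row 0: changing M[0][1] by delta changes det by delta * cofactor(0,1).
Cofactor C_01 = (-1)^(0+1) * minor(0,1) = -6
Entry delta = -5 - 5 = -10
Det delta = -10 * -6 = 60
New det = -42 + 60 = 18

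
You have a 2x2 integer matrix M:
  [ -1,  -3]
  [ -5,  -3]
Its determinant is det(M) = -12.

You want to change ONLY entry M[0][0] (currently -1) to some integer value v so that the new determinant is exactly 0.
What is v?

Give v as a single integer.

det is linear in entry M[0][0]: det = old_det + (v - -1) * C_00
Cofactor C_00 = -3
Want det = 0: -12 + (v - -1) * -3 = 0
  (v - -1) = 12 / -3 = -4
  v = -1 + (-4) = -5

Answer: -5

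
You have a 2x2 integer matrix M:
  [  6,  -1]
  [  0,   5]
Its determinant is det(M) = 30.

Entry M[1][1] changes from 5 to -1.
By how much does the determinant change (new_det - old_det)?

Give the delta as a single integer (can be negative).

Answer: -36

Derivation:
Cofactor C_11 = 6
Entry delta = -1 - 5 = -6
Det delta = entry_delta * cofactor = -6 * 6 = -36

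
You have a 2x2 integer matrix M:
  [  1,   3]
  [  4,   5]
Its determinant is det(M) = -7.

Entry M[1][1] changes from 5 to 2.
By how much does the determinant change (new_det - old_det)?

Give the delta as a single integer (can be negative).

Answer: -3

Derivation:
Cofactor C_11 = 1
Entry delta = 2 - 5 = -3
Det delta = entry_delta * cofactor = -3 * 1 = -3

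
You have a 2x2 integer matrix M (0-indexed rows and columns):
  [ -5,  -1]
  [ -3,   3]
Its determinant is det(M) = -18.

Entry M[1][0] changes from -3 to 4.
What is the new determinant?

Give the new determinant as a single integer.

Answer: -11

Derivation:
det is linear in row 1: changing M[1][0] by delta changes det by delta * cofactor(1,0).
Cofactor C_10 = (-1)^(1+0) * minor(1,0) = 1
Entry delta = 4 - -3 = 7
Det delta = 7 * 1 = 7
New det = -18 + 7 = -11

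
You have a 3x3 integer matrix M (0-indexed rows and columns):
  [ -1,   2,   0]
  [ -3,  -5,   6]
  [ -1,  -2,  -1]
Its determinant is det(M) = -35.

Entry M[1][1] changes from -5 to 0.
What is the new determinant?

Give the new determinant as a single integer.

det is linear in row 1: changing M[1][1] by delta changes det by delta * cofactor(1,1).
Cofactor C_11 = (-1)^(1+1) * minor(1,1) = 1
Entry delta = 0 - -5 = 5
Det delta = 5 * 1 = 5
New det = -35 + 5 = -30

Answer: -30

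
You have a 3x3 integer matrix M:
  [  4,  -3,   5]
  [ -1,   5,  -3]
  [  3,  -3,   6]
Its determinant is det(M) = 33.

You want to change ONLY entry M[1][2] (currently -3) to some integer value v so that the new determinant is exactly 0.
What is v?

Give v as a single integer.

det is linear in entry M[1][2]: det = old_det + (v - -3) * C_12
Cofactor C_12 = 3
Want det = 0: 33 + (v - -3) * 3 = 0
  (v - -3) = -33 / 3 = -11
  v = -3 + (-11) = -14

Answer: -14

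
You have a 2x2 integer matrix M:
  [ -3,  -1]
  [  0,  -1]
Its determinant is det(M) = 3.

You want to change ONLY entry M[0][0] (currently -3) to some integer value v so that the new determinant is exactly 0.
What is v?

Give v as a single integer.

det is linear in entry M[0][0]: det = old_det + (v - -3) * C_00
Cofactor C_00 = -1
Want det = 0: 3 + (v - -3) * -1 = 0
  (v - -3) = -3 / -1 = 3
  v = -3 + (3) = 0

Answer: 0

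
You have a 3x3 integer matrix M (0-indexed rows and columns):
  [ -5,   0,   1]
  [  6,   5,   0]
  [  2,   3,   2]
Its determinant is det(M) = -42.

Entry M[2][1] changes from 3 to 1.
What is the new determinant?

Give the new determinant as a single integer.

Answer: -54

Derivation:
det is linear in row 2: changing M[2][1] by delta changes det by delta * cofactor(2,1).
Cofactor C_21 = (-1)^(2+1) * minor(2,1) = 6
Entry delta = 1 - 3 = -2
Det delta = -2 * 6 = -12
New det = -42 + -12 = -54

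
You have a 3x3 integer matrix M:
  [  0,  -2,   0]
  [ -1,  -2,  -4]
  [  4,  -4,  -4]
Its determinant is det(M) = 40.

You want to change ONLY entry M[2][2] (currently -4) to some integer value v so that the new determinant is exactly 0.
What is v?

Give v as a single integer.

Answer: 16

Derivation:
det is linear in entry M[2][2]: det = old_det + (v - -4) * C_22
Cofactor C_22 = -2
Want det = 0: 40 + (v - -4) * -2 = 0
  (v - -4) = -40 / -2 = 20
  v = -4 + (20) = 16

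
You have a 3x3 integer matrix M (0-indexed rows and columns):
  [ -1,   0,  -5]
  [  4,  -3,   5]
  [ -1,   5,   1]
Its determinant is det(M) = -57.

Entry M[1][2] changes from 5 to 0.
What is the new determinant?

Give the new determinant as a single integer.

det is linear in row 1: changing M[1][2] by delta changes det by delta * cofactor(1,2).
Cofactor C_12 = (-1)^(1+2) * minor(1,2) = 5
Entry delta = 0 - 5 = -5
Det delta = -5 * 5 = -25
New det = -57 + -25 = -82

Answer: -82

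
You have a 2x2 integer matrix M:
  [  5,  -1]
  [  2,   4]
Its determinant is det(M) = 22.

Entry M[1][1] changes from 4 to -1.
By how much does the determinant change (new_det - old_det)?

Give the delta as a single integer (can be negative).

Answer: -25

Derivation:
Cofactor C_11 = 5
Entry delta = -1 - 4 = -5
Det delta = entry_delta * cofactor = -5 * 5 = -25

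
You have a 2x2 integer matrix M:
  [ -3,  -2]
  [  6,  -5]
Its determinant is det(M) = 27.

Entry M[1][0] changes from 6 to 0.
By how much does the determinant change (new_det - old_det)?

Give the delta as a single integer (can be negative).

Cofactor C_10 = 2
Entry delta = 0 - 6 = -6
Det delta = entry_delta * cofactor = -6 * 2 = -12

Answer: -12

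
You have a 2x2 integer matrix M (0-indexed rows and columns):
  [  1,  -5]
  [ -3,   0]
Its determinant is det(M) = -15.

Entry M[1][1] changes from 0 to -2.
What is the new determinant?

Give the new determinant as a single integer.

det is linear in row 1: changing M[1][1] by delta changes det by delta * cofactor(1,1).
Cofactor C_11 = (-1)^(1+1) * minor(1,1) = 1
Entry delta = -2 - 0 = -2
Det delta = -2 * 1 = -2
New det = -15 + -2 = -17

Answer: -17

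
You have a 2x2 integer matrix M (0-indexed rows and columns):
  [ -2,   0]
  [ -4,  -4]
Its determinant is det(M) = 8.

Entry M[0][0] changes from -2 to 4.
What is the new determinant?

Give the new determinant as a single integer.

Answer: -16

Derivation:
det is linear in row 0: changing M[0][0] by delta changes det by delta * cofactor(0,0).
Cofactor C_00 = (-1)^(0+0) * minor(0,0) = -4
Entry delta = 4 - -2 = 6
Det delta = 6 * -4 = -24
New det = 8 + -24 = -16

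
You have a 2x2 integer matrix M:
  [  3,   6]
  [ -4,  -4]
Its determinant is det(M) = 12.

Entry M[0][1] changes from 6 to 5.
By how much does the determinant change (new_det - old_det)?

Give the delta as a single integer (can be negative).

Answer: -4

Derivation:
Cofactor C_01 = 4
Entry delta = 5 - 6 = -1
Det delta = entry_delta * cofactor = -1 * 4 = -4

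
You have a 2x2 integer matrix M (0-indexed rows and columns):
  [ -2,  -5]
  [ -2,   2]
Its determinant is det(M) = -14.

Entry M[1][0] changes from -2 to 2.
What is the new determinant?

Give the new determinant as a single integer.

Answer: 6

Derivation:
det is linear in row 1: changing M[1][0] by delta changes det by delta * cofactor(1,0).
Cofactor C_10 = (-1)^(1+0) * minor(1,0) = 5
Entry delta = 2 - -2 = 4
Det delta = 4 * 5 = 20
New det = -14 + 20 = 6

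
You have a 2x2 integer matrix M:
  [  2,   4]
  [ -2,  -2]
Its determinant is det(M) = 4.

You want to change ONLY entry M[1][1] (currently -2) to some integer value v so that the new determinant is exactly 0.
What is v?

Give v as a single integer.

det is linear in entry M[1][1]: det = old_det + (v - -2) * C_11
Cofactor C_11 = 2
Want det = 0: 4 + (v - -2) * 2 = 0
  (v - -2) = -4 / 2 = -2
  v = -2 + (-2) = -4

Answer: -4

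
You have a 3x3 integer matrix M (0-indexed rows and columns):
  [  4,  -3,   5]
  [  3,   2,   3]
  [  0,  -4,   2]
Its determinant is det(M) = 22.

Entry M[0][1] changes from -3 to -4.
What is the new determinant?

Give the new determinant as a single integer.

Answer: 28

Derivation:
det is linear in row 0: changing M[0][1] by delta changes det by delta * cofactor(0,1).
Cofactor C_01 = (-1)^(0+1) * minor(0,1) = -6
Entry delta = -4 - -3 = -1
Det delta = -1 * -6 = 6
New det = 22 + 6 = 28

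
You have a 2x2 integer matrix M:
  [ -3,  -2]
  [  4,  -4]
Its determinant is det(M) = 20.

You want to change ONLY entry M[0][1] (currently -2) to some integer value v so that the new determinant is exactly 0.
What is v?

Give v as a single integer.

Answer: 3

Derivation:
det is linear in entry M[0][1]: det = old_det + (v - -2) * C_01
Cofactor C_01 = -4
Want det = 0: 20 + (v - -2) * -4 = 0
  (v - -2) = -20 / -4 = 5
  v = -2 + (5) = 3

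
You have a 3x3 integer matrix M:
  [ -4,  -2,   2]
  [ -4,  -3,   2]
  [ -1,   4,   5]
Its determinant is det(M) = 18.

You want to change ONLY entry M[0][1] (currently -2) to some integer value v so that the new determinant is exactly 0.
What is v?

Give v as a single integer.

det is linear in entry M[0][1]: det = old_det + (v - -2) * C_01
Cofactor C_01 = 18
Want det = 0: 18 + (v - -2) * 18 = 0
  (v - -2) = -18 / 18 = -1
  v = -2 + (-1) = -3

Answer: -3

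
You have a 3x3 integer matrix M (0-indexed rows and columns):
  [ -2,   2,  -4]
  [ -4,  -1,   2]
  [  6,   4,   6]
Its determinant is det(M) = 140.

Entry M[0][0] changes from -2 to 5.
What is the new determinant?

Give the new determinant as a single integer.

det is linear in row 0: changing M[0][0] by delta changes det by delta * cofactor(0,0).
Cofactor C_00 = (-1)^(0+0) * minor(0,0) = -14
Entry delta = 5 - -2 = 7
Det delta = 7 * -14 = -98
New det = 140 + -98 = 42

Answer: 42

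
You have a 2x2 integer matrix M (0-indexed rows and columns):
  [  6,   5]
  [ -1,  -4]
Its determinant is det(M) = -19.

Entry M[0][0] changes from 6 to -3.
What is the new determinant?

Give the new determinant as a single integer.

det is linear in row 0: changing M[0][0] by delta changes det by delta * cofactor(0,0).
Cofactor C_00 = (-1)^(0+0) * minor(0,0) = -4
Entry delta = -3 - 6 = -9
Det delta = -9 * -4 = 36
New det = -19 + 36 = 17

Answer: 17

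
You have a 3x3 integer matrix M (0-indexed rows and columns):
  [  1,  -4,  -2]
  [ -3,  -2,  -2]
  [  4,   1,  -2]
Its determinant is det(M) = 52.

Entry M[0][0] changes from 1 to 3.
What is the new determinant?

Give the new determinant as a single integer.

Answer: 64

Derivation:
det is linear in row 0: changing M[0][0] by delta changes det by delta * cofactor(0,0).
Cofactor C_00 = (-1)^(0+0) * minor(0,0) = 6
Entry delta = 3 - 1 = 2
Det delta = 2 * 6 = 12
New det = 52 + 12 = 64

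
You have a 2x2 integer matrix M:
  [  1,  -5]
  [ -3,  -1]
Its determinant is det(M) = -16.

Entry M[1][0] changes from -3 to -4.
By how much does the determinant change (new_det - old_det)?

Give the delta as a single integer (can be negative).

Cofactor C_10 = 5
Entry delta = -4 - -3 = -1
Det delta = entry_delta * cofactor = -1 * 5 = -5

Answer: -5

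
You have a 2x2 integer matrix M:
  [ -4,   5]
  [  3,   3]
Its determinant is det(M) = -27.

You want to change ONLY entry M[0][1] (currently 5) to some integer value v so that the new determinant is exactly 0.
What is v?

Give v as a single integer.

det is linear in entry M[0][1]: det = old_det + (v - 5) * C_01
Cofactor C_01 = -3
Want det = 0: -27 + (v - 5) * -3 = 0
  (v - 5) = 27 / -3 = -9
  v = 5 + (-9) = -4

Answer: -4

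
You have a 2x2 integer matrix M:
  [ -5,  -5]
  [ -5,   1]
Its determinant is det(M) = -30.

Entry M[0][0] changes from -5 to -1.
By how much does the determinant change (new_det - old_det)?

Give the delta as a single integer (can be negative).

Cofactor C_00 = 1
Entry delta = -1 - -5 = 4
Det delta = entry_delta * cofactor = 4 * 1 = 4

Answer: 4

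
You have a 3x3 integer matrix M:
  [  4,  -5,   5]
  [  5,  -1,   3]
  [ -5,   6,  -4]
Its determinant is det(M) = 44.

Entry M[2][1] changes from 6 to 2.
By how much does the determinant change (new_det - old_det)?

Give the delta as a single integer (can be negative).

Cofactor C_21 = 13
Entry delta = 2 - 6 = -4
Det delta = entry_delta * cofactor = -4 * 13 = -52

Answer: -52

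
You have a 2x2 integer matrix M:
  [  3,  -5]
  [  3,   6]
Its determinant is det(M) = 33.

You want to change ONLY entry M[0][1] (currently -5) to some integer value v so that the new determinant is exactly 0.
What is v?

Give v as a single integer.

Answer: 6

Derivation:
det is linear in entry M[0][1]: det = old_det + (v - -5) * C_01
Cofactor C_01 = -3
Want det = 0: 33 + (v - -5) * -3 = 0
  (v - -5) = -33 / -3 = 11
  v = -5 + (11) = 6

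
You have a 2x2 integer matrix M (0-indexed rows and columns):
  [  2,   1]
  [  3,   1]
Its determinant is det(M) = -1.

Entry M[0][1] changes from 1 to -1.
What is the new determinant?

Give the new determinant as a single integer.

Answer: 5

Derivation:
det is linear in row 0: changing M[0][1] by delta changes det by delta * cofactor(0,1).
Cofactor C_01 = (-1)^(0+1) * minor(0,1) = -3
Entry delta = -1 - 1 = -2
Det delta = -2 * -3 = 6
New det = -1 + 6 = 5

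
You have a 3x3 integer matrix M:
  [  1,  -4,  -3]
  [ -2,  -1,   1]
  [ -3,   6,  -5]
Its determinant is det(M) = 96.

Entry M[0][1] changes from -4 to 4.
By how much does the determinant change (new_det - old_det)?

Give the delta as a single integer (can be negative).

Cofactor C_01 = -13
Entry delta = 4 - -4 = 8
Det delta = entry_delta * cofactor = 8 * -13 = -104

Answer: -104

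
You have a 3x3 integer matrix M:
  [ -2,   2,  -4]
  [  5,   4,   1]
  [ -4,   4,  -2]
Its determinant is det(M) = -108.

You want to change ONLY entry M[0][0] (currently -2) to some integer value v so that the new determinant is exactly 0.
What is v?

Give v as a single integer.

det is linear in entry M[0][0]: det = old_det + (v - -2) * C_00
Cofactor C_00 = -12
Want det = 0: -108 + (v - -2) * -12 = 0
  (v - -2) = 108 / -12 = -9
  v = -2 + (-9) = -11

Answer: -11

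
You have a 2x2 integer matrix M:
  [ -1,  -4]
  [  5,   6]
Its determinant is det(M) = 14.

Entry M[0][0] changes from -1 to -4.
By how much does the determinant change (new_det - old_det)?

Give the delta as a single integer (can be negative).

Answer: -18

Derivation:
Cofactor C_00 = 6
Entry delta = -4 - -1 = -3
Det delta = entry_delta * cofactor = -3 * 6 = -18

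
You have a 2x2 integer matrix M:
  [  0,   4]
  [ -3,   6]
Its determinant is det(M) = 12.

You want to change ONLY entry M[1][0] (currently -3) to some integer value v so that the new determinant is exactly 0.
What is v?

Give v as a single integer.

Answer: 0

Derivation:
det is linear in entry M[1][0]: det = old_det + (v - -3) * C_10
Cofactor C_10 = -4
Want det = 0: 12 + (v - -3) * -4 = 0
  (v - -3) = -12 / -4 = 3
  v = -3 + (3) = 0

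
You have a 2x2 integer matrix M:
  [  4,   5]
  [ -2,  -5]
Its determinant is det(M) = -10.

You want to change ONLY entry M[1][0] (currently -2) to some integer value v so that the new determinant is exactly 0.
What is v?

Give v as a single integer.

Answer: -4

Derivation:
det is linear in entry M[1][0]: det = old_det + (v - -2) * C_10
Cofactor C_10 = -5
Want det = 0: -10 + (v - -2) * -5 = 0
  (v - -2) = 10 / -5 = -2
  v = -2 + (-2) = -4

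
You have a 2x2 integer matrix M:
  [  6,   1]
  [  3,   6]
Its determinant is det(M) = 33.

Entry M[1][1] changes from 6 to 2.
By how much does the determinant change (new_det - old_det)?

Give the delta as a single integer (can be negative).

Cofactor C_11 = 6
Entry delta = 2 - 6 = -4
Det delta = entry_delta * cofactor = -4 * 6 = -24

Answer: -24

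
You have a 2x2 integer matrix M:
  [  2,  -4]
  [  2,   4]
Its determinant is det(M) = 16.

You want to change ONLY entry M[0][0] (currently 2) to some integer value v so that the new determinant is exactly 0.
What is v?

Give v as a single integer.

Answer: -2

Derivation:
det is linear in entry M[0][0]: det = old_det + (v - 2) * C_00
Cofactor C_00 = 4
Want det = 0: 16 + (v - 2) * 4 = 0
  (v - 2) = -16 / 4 = -4
  v = 2 + (-4) = -2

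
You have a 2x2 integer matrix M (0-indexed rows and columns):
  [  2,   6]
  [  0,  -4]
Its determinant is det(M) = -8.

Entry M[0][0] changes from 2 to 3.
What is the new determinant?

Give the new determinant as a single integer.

det is linear in row 0: changing M[0][0] by delta changes det by delta * cofactor(0,0).
Cofactor C_00 = (-1)^(0+0) * minor(0,0) = -4
Entry delta = 3 - 2 = 1
Det delta = 1 * -4 = -4
New det = -8 + -4 = -12

Answer: -12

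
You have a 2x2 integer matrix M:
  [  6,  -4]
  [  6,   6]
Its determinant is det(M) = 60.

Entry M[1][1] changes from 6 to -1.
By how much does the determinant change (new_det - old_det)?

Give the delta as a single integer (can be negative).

Answer: -42

Derivation:
Cofactor C_11 = 6
Entry delta = -1 - 6 = -7
Det delta = entry_delta * cofactor = -7 * 6 = -42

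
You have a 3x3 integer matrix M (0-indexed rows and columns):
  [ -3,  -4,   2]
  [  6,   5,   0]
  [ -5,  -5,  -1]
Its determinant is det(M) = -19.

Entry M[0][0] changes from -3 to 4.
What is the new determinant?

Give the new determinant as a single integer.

det is linear in row 0: changing M[0][0] by delta changes det by delta * cofactor(0,0).
Cofactor C_00 = (-1)^(0+0) * minor(0,0) = -5
Entry delta = 4 - -3 = 7
Det delta = 7 * -5 = -35
New det = -19 + -35 = -54

Answer: -54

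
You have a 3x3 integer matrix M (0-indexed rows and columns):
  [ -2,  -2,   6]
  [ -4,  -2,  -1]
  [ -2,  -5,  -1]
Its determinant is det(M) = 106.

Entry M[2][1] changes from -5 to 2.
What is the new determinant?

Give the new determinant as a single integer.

det is linear in row 2: changing M[2][1] by delta changes det by delta * cofactor(2,1).
Cofactor C_21 = (-1)^(2+1) * minor(2,1) = -26
Entry delta = 2 - -5 = 7
Det delta = 7 * -26 = -182
New det = 106 + -182 = -76

Answer: -76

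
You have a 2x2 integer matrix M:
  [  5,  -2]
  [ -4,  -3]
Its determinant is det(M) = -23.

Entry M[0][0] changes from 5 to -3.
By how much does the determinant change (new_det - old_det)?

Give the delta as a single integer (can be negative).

Cofactor C_00 = -3
Entry delta = -3 - 5 = -8
Det delta = entry_delta * cofactor = -8 * -3 = 24

Answer: 24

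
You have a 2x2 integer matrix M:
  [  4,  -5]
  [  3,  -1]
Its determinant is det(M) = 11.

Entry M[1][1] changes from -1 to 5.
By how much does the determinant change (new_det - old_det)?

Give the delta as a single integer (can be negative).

Answer: 24

Derivation:
Cofactor C_11 = 4
Entry delta = 5 - -1 = 6
Det delta = entry_delta * cofactor = 6 * 4 = 24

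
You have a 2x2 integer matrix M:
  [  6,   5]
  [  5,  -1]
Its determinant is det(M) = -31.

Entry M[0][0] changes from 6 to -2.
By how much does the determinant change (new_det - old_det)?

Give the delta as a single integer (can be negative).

Answer: 8

Derivation:
Cofactor C_00 = -1
Entry delta = -2 - 6 = -8
Det delta = entry_delta * cofactor = -8 * -1 = 8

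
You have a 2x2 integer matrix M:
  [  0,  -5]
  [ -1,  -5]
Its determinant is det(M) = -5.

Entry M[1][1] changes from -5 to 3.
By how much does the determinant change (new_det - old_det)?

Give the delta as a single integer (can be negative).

Answer: 0

Derivation:
Cofactor C_11 = 0
Entry delta = 3 - -5 = 8
Det delta = entry_delta * cofactor = 8 * 0 = 0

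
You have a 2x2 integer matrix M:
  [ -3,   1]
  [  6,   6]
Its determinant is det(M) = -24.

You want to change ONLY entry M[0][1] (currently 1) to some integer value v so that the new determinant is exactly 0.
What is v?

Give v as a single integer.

det is linear in entry M[0][1]: det = old_det + (v - 1) * C_01
Cofactor C_01 = -6
Want det = 0: -24 + (v - 1) * -6 = 0
  (v - 1) = 24 / -6 = -4
  v = 1 + (-4) = -3

Answer: -3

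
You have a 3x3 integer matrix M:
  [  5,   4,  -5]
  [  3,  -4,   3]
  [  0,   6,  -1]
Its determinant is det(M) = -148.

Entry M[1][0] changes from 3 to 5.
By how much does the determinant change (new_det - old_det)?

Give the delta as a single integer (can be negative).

Answer: -52

Derivation:
Cofactor C_10 = -26
Entry delta = 5 - 3 = 2
Det delta = entry_delta * cofactor = 2 * -26 = -52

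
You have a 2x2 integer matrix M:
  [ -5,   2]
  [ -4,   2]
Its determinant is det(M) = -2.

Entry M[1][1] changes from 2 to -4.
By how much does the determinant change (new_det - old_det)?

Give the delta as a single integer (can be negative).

Answer: 30

Derivation:
Cofactor C_11 = -5
Entry delta = -4 - 2 = -6
Det delta = entry_delta * cofactor = -6 * -5 = 30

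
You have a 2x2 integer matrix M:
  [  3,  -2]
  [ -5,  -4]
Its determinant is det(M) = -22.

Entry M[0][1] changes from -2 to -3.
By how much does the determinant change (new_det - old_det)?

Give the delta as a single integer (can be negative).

Answer: -5

Derivation:
Cofactor C_01 = 5
Entry delta = -3 - -2 = -1
Det delta = entry_delta * cofactor = -1 * 5 = -5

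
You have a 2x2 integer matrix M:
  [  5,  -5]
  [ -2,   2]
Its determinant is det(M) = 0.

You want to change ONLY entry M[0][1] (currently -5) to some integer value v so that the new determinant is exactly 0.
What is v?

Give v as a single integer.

Answer: -5

Derivation:
det is linear in entry M[0][1]: det = old_det + (v - -5) * C_01
Cofactor C_01 = 2
Want det = 0: 0 + (v - -5) * 2 = 0
  (v - -5) = 0 / 2 = 0
  v = -5 + (0) = -5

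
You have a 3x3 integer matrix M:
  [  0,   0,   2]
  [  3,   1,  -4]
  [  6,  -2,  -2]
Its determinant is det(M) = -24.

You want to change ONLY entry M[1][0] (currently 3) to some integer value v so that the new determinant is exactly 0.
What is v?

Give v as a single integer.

Answer: -3

Derivation:
det is linear in entry M[1][0]: det = old_det + (v - 3) * C_10
Cofactor C_10 = -4
Want det = 0: -24 + (v - 3) * -4 = 0
  (v - 3) = 24 / -4 = -6
  v = 3 + (-6) = -3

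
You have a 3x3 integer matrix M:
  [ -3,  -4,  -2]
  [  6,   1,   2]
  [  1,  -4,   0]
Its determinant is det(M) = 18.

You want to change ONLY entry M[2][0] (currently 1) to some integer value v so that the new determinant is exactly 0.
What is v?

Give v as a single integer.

det is linear in entry M[2][0]: det = old_det + (v - 1) * C_20
Cofactor C_20 = -6
Want det = 0: 18 + (v - 1) * -6 = 0
  (v - 1) = -18 / -6 = 3
  v = 1 + (3) = 4

Answer: 4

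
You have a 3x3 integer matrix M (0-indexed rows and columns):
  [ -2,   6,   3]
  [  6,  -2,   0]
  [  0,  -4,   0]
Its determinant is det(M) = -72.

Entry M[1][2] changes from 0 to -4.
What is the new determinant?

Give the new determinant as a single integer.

Answer: -40

Derivation:
det is linear in row 1: changing M[1][2] by delta changes det by delta * cofactor(1,2).
Cofactor C_12 = (-1)^(1+2) * minor(1,2) = -8
Entry delta = -4 - 0 = -4
Det delta = -4 * -8 = 32
New det = -72 + 32 = -40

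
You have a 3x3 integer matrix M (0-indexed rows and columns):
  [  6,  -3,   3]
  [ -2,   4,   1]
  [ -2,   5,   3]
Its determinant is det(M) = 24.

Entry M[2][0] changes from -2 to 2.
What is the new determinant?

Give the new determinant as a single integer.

Answer: -36

Derivation:
det is linear in row 2: changing M[2][0] by delta changes det by delta * cofactor(2,0).
Cofactor C_20 = (-1)^(2+0) * minor(2,0) = -15
Entry delta = 2 - -2 = 4
Det delta = 4 * -15 = -60
New det = 24 + -60 = -36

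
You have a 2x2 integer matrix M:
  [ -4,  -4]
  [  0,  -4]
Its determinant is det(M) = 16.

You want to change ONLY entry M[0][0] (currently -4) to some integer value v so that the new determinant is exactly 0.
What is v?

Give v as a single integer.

det is linear in entry M[0][0]: det = old_det + (v - -4) * C_00
Cofactor C_00 = -4
Want det = 0: 16 + (v - -4) * -4 = 0
  (v - -4) = -16 / -4 = 4
  v = -4 + (4) = 0

Answer: 0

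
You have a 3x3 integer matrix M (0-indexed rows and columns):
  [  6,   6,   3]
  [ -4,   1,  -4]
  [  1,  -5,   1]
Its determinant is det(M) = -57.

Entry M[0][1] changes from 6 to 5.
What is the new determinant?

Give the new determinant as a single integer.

Answer: -57

Derivation:
det is linear in row 0: changing M[0][1] by delta changes det by delta * cofactor(0,1).
Cofactor C_01 = (-1)^(0+1) * minor(0,1) = 0
Entry delta = 5 - 6 = -1
Det delta = -1 * 0 = 0
New det = -57 + 0 = -57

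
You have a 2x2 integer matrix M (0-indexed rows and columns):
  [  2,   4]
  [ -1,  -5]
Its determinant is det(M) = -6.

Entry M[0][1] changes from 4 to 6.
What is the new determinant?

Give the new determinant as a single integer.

Answer: -4

Derivation:
det is linear in row 0: changing M[0][1] by delta changes det by delta * cofactor(0,1).
Cofactor C_01 = (-1)^(0+1) * minor(0,1) = 1
Entry delta = 6 - 4 = 2
Det delta = 2 * 1 = 2
New det = -6 + 2 = -4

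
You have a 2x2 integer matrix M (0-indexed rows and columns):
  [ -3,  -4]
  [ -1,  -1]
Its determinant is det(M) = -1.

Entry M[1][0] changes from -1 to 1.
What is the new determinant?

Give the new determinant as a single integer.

Answer: 7

Derivation:
det is linear in row 1: changing M[1][0] by delta changes det by delta * cofactor(1,0).
Cofactor C_10 = (-1)^(1+0) * minor(1,0) = 4
Entry delta = 1 - -1 = 2
Det delta = 2 * 4 = 8
New det = -1 + 8 = 7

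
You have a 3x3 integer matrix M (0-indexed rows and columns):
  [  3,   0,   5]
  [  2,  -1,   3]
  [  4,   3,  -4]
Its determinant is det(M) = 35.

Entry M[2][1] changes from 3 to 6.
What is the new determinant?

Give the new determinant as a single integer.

det is linear in row 2: changing M[2][1] by delta changes det by delta * cofactor(2,1).
Cofactor C_21 = (-1)^(2+1) * minor(2,1) = 1
Entry delta = 6 - 3 = 3
Det delta = 3 * 1 = 3
New det = 35 + 3 = 38

Answer: 38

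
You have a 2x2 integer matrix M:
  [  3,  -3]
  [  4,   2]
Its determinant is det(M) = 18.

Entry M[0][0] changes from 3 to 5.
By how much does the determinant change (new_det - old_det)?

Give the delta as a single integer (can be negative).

Answer: 4

Derivation:
Cofactor C_00 = 2
Entry delta = 5 - 3 = 2
Det delta = entry_delta * cofactor = 2 * 2 = 4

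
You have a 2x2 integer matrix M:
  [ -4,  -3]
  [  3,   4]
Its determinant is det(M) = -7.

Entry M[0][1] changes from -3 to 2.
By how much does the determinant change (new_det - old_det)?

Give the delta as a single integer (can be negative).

Answer: -15

Derivation:
Cofactor C_01 = -3
Entry delta = 2 - -3 = 5
Det delta = entry_delta * cofactor = 5 * -3 = -15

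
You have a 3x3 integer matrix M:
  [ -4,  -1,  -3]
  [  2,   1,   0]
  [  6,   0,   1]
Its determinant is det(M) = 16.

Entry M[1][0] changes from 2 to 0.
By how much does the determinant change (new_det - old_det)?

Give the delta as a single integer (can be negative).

Answer: -2

Derivation:
Cofactor C_10 = 1
Entry delta = 0 - 2 = -2
Det delta = entry_delta * cofactor = -2 * 1 = -2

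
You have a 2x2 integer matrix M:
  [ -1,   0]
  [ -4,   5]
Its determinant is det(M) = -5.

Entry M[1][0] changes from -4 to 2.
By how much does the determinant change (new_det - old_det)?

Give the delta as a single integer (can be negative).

Cofactor C_10 = 0
Entry delta = 2 - -4 = 6
Det delta = entry_delta * cofactor = 6 * 0 = 0

Answer: 0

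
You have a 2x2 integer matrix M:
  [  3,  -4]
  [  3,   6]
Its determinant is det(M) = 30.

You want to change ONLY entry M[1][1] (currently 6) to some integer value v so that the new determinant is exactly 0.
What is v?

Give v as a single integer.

det is linear in entry M[1][1]: det = old_det + (v - 6) * C_11
Cofactor C_11 = 3
Want det = 0: 30 + (v - 6) * 3 = 0
  (v - 6) = -30 / 3 = -10
  v = 6 + (-10) = -4

Answer: -4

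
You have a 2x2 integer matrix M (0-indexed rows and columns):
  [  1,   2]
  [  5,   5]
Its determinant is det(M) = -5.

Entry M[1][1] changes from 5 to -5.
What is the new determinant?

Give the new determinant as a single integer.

det is linear in row 1: changing M[1][1] by delta changes det by delta * cofactor(1,1).
Cofactor C_11 = (-1)^(1+1) * minor(1,1) = 1
Entry delta = -5 - 5 = -10
Det delta = -10 * 1 = -10
New det = -5 + -10 = -15

Answer: -15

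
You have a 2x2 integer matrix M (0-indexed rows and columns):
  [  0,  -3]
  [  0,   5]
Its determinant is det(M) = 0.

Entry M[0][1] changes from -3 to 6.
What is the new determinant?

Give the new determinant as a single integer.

Answer: 0

Derivation:
det is linear in row 0: changing M[0][1] by delta changes det by delta * cofactor(0,1).
Cofactor C_01 = (-1)^(0+1) * minor(0,1) = 0
Entry delta = 6 - -3 = 9
Det delta = 9 * 0 = 0
New det = 0 + 0 = 0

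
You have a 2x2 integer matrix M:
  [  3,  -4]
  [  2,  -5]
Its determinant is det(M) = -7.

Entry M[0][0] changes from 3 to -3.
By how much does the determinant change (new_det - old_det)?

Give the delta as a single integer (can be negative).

Cofactor C_00 = -5
Entry delta = -3 - 3 = -6
Det delta = entry_delta * cofactor = -6 * -5 = 30

Answer: 30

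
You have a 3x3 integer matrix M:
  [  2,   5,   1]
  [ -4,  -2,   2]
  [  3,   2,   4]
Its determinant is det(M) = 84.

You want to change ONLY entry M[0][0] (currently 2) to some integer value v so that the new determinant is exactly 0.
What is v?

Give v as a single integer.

det is linear in entry M[0][0]: det = old_det + (v - 2) * C_00
Cofactor C_00 = -12
Want det = 0: 84 + (v - 2) * -12 = 0
  (v - 2) = -84 / -12 = 7
  v = 2 + (7) = 9

Answer: 9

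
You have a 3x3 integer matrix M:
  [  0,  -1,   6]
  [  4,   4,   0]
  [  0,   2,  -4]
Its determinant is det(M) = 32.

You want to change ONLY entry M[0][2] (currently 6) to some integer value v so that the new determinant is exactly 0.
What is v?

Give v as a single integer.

Answer: 2

Derivation:
det is linear in entry M[0][2]: det = old_det + (v - 6) * C_02
Cofactor C_02 = 8
Want det = 0: 32 + (v - 6) * 8 = 0
  (v - 6) = -32 / 8 = -4
  v = 6 + (-4) = 2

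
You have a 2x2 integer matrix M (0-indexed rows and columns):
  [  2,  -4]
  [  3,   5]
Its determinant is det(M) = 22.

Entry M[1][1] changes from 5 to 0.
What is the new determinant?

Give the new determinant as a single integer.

Answer: 12

Derivation:
det is linear in row 1: changing M[1][1] by delta changes det by delta * cofactor(1,1).
Cofactor C_11 = (-1)^(1+1) * minor(1,1) = 2
Entry delta = 0 - 5 = -5
Det delta = -5 * 2 = -10
New det = 22 + -10 = 12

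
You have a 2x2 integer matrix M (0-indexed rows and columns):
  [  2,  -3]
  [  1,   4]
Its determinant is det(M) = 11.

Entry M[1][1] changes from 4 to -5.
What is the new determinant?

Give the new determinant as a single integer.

Answer: -7

Derivation:
det is linear in row 1: changing M[1][1] by delta changes det by delta * cofactor(1,1).
Cofactor C_11 = (-1)^(1+1) * minor(1,1) = 2
Entry delta = -5 - 4 = -9
Det delta = -9 * 2 = -18
New det = 11 + -18 = -7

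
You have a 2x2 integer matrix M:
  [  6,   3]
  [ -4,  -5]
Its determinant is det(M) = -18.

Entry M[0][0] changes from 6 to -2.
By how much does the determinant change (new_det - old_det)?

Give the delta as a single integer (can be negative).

Answer: 40

Derivation:
Cofactor C_00 = -5
Entry delta = -2 - 6 = -8
Det delta = entry_delta * cofactor = -8 * -5 = 40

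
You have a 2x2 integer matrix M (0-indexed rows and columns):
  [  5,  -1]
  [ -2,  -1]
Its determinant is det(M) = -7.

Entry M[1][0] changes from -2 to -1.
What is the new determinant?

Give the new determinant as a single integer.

det is linear in row 1: changing M[1][0] by delta changes det by delta * cofactor(1,0).
Cofactor C_10 = (-1)^(1+0) * minor(1,0) = 1
Entry delta = -1 - -2 = 1
Det delta = 1 * 1 = 1
New det = -7 + 1 = -6

Answer: -6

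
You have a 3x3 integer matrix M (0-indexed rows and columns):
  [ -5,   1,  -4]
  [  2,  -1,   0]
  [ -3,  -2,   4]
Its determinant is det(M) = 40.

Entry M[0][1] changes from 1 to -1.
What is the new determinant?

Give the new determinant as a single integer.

det is linear in row 0: changing M[0][1] by delta changes det by delta * cofactor(0,1).
Cofactor C_01 = (-1)^(0+1) * minor(0,1) = -8
Entry delta = -1 - 1 = -2
Det delta = -2 * -8 = 16
New det = 40 + 16 = 56

Answer: 56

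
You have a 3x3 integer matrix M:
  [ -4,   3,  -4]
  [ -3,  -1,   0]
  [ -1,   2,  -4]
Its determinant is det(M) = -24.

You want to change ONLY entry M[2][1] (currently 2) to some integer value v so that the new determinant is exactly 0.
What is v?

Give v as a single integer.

det is linear in entry M[2][1]: det = old_det + (v - 2) * C_21
Cofactor C_21 = 12
Want det = 0: -24 + (v - 2) * 12 = 0
  (v - 2) = 24 / 12 = 2
  v = 2 + (2) = 4

Answer: 4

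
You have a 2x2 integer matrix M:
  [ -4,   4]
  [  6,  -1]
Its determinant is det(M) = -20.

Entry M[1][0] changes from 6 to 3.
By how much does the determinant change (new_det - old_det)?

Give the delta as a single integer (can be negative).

Cofactor C_10 = -4
Entry delta = 3 - 6 = -3
Det delta = entry_delta * cofactor = -3 * -4 = 12

Answer: 12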